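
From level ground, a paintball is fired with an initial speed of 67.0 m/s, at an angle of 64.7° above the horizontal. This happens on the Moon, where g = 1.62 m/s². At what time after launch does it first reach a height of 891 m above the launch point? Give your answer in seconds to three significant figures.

Components: vₓ = 67.00 cos 64.7° = 28.63 m/s, v_y0 = 67.00 sin 64.7° = 60.57 m/s.
Require v_y0 t − ½ g t² = 891, i.e. 0.8100 t² − 60.57 t + 891 = 0.
Quadratic formula: t = (60.57 ± √782.31) / 1.62 = (60.57 ± 27.97) / 1.62 → t = 20.13 s or 54.66 s.
The first (ascending) time is 20.13 s.

20.1 s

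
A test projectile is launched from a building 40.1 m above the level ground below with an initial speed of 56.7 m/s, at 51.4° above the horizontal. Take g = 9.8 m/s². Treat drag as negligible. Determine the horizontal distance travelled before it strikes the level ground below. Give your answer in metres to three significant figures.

349 m

Components: vₓ = 56.70 cos 51.4° = 35.37 m/s, v_y0 = 56.70 sin 51.4° = 44.31 m/s.
Vertical motion (up positive, ground at y = 0): 4.900 t² − (44.31) t − 40.1 = 0, so t = (44.31 + √(44.31² + 2·9.80·40.1)) / 9.80 = (44.31 + 52.44) / 9.80 = 9.872 s.
Horizontal distance: R = vₓ t = 35.37 × 9.872 = 349.2 m.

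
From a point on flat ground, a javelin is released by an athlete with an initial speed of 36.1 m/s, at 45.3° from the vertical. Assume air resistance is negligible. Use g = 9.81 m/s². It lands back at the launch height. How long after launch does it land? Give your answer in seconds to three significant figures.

Horizontal component vₓ = 36.10 sin 45.3° = 25.66 m/s; vertical v_y0 = 36.10 cos 45.3° = 25.39 m/s.
Landing at launch height ⇒ T = 2 v_y0 / g = 2 × 25.39 / 9.81 = 5.177 s.

5.18 s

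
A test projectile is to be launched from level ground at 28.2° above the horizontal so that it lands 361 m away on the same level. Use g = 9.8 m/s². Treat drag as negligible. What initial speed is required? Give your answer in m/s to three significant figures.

From R = (v₀² / g) sin 2θ: v₀ = √(gR / sin 2θ).
v₀ = √(9.80 × 361 / sin 56.40°) = √(3538 / 0.8329) = √4247.5 = 65.17 m/s.

65.2 m/s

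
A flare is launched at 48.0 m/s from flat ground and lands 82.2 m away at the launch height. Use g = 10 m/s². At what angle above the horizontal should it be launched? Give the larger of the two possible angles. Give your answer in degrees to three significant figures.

79.5°

From R = (v₀²/g) sin 2θ: sin 2θ = 10.0 × 82.2 / 2304.0 = 0.3568.
2θ = 20.90° or 180° − 20.90° = 159.1°, so θ = 10.45° or 79.55°.
The larger angle is 79.55°.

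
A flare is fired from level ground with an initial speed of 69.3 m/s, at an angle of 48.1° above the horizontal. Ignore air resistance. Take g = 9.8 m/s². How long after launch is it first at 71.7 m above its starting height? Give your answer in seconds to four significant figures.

Resolve: vₓ = 69.30 cos 48.1° = 46.28 m/s and v_y0 = 69.30 sin 48.1° = 51.58 m/s.
Require v_y0 t − ½ g t² = 71.7, i.e. 4.900 t² − 51.58 t + 71.7 = 0.
Quadratic formula: t = (51.58 ± √1255.3) / 9.80 = (51.58 ± 35.43) / 9.80 → t = 1.648 s or 8.879 s.
The first (ascending) time is 1.648 s.

1.648 s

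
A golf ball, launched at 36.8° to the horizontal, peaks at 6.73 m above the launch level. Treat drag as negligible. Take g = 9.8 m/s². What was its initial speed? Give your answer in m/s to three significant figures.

19.2 m/s

At the peak v_y = 0, so v_y0 = √(2gH) = √(2 × 9.80 × 6.73) = 11.49 m/s.
v_y0 = v₀ sin θ ⇒ v₀ = 11.49 / sin 36.8° = 19.17 m/s.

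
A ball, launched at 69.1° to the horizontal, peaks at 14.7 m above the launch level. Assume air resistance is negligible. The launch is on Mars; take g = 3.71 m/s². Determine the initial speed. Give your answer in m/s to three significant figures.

11.2 m/s

At the peak v_y = 0, so v_y0 = √(2gH) = √(2 × 3.71 × 14.7) = 10.44 m/s.
v_y0 = v₀ sin θ ⇒ v₀ = 10.44 / sin 69.1° = 11.18 m/s.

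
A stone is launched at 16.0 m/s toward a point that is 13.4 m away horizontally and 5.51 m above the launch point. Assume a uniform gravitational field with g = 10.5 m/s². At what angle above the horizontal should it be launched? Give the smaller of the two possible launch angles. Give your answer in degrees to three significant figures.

Trajectory: y = x tanθ − g x² (1 + tan²θ)/(2v₀²). With x = 13.4, y = 5.51, v₀ = 16.0, g = 10.5:
3.682 tan²θ − 13.4 tanθ + (9.192) = 0.
tanθ = [13.4 ± √(13.4² − 4 × 3.682 × (9.192))] / (2 × 3.682) = (13.4 ± 6.645) / 7.365, giving tanθ = 0.9172 or 2.722.
θ = 42.53° or 69.83°; the smaller is 42.53°.

42.5°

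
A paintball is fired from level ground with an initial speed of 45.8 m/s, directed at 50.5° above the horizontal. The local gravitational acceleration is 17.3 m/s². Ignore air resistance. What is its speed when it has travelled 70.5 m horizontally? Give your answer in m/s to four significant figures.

29.85 m/s

vₓ = 45.80 cos 50.5° = 29.13 m/s; v_y0 = 45.80 sin 50.5° = 35.34 m/s.
Time to reach x = 70.5 m: t = x/vₓ = 70.5/29.13 = 2.420 s.
Vertical velocity there: v_y = v_y0 − g t = 35.34 − 17.3 × 2.420 = −6.525 m/s.
Speed: √(vₓ² + v_y²) = √(29.13² + 6.525²) = 29.85 m/s.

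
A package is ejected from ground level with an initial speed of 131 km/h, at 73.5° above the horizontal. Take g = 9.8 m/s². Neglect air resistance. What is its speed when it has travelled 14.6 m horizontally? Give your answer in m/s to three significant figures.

23.4 m/s

Convert: 131 km/h = 131/3.6 = 36.39 m/s.
vₓ = 36.39 cos 73.5° = 10.34 m/s; v_y0 = 36.39 sin 73.5° = 34.89 m/s.
At x = 14.6 m, t = x/vₓ = 14.6/10.34 = 1.413 s.
Vertical velocity there: v_y = v_y0 − g t = 34.89 − 9.80 × 1.413 = 21.05 m/s.
Speed: √(vₓ² + v_y²) = √(10.34² + 21.05²) = 23.45 m/s.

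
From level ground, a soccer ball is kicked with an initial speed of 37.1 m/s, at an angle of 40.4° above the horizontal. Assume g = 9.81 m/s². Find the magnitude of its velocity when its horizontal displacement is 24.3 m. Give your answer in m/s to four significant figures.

32.28 m/s

vₓ = 37.10 cos 40.4° = 28.25 m/s; v_y0 = 37.10 sin 40.4° = 24.05 m/s.
Time to reach x = 24.3 m: t = x/vₓ = 24.3/28.25 = 0.8601 s.
Vertical velocity there: v_y = v_y0 − g t = 24.05 − 9.81 × 0.8601 = 15.61 m/s.
Speed: √(vₓ² + v_y²) = √(28.25² + 15.61²) = 32.28 m/s.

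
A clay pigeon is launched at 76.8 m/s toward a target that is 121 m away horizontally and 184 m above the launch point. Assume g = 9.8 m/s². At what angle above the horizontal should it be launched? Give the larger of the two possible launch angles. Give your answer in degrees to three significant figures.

Trajectory: y = x tanθ − g x² (1 + tan²θ)/(2v₀²). With x = 121, y = 184, v₀ = 76.8, g = 9.80:
12.16 tan²θ − 121 tanθ + (196.2) = 0.
tanθ = [121 ± √(121² − 4 × 12.16 × (196.2))] / (2 × 12.16) = (121 ± 71.39) / 24.33, giving tanθ = 2.039 or 7.909.
θ = 63.88° or 82.79°; the larger is 82.79°.

82.8°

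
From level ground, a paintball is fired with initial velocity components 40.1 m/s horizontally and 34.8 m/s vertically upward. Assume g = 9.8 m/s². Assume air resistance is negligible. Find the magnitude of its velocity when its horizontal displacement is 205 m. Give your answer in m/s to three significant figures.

42.9 m/s

x = vₓ t ⇒ t = 205/40.10 = 5.112 s.
Vertical velocity there: v_y = v_y0 − g t = 34.80 − 9.80 × 5.112 = −15.30 m/s.
Speed: √(vₓ² + v_y²) = √(40.10² + 15.30²) = 42.92 m/s.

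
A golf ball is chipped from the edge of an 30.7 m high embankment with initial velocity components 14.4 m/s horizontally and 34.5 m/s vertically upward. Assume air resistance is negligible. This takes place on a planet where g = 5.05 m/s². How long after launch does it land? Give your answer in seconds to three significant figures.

Vertical motion (up positive, ground at y = 0): 2.525 t² − (34.50) t − 30.7 = 0, so t = (34.50 + √(34.50² + 2·5.05·30.7)) / 5.05 = (34.50 + 38.73) / 5.05 = 14.50 s.

14.5 s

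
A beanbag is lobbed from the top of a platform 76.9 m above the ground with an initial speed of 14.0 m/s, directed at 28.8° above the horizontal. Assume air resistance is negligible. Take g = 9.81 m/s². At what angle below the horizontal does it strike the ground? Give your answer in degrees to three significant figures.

72.7°

Components: vₓ = 14.00 cos 28.8° = 12.27 m/s, v_y0 = 14.00 sin 28.8° = 6.745 m/s.
With up positive and y = 0 at the ground: y(t) = 76.9 + (6.745) t − 4.905 t². Setting y = 0 and taking the positive root: t = [6.745 + √(6.745² + 2·9.81·76.9)] / 9.81 = (6.745 + 39.42) / 9.81 = 4.706 s.
At impact: v_y = v_y0 − g t = −39.42 m/s; vₓ = 12.27 m/s.
Angle below horizontal: arctan(|v_y|/vₓ) = arctan(39.42/12.27) = 72.71°.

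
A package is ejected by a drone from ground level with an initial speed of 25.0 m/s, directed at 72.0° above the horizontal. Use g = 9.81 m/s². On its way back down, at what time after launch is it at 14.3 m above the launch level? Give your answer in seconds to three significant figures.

4.14 s

vₓ = 25.00 cos 72.0° = 7.725 m/s; v_y0 = 25.00 sin 72.0° = 23.78 m/s.
Require v_y0 t − ½ g t² = 14.3, i.e. 4.905 t² − 23.78 t + 14.3 = 0.
t = [23.78 ± √(23.78² − 2·9.81·14.3)] / 9.81 = (23.78 ± 16.87) / 9.81, so t = 0.7035 s or t = 4.144 s.
The descending-branch root is 4.144 s.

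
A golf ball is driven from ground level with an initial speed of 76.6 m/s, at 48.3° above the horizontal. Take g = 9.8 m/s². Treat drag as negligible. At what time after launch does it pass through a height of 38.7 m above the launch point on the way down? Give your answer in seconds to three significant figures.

Components: vₓ = 76.60 cos 48.3° = 50.96 m/s, v_y0 = 76.60 sin 48.3° = 57.19 m/s.
Height y(t) = 57.19 t − 4.900 t² = 38.7 gives 4.900 t² − 57.19 t + 38.7 = 0.
t = [57.19 ± √(57.19² − 2·9.80·38.7)] / 9.80 = (57.19 ± 50.12) / 9.80, so t = 0.7212 s or t = 10.95 s.
The descending-branch root is 10.95 s.

11.0 s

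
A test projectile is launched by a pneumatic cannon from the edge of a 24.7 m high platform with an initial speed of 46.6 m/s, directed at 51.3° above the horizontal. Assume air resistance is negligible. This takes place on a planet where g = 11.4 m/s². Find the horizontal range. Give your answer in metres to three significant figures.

204 m

Components: vₓ = 46.60 cos 51.3° = 29.14 m/s, v_y0 = 46.60 sin 51.3° = 36.37 m/s.
With up positive and y = 0 at the ground: y(t) = 24.7 + (36.37) t − 5.700 t². Setting y = 0 and taking the positive root: t = [36.37 + √(36.37² + 2·11.4·24.7)] / 11.4 = (36.37 + 43.43) / 11.4 = 6.999 s.
Horizontal distance: R = vₓ t = 29.14 × 6.999 = 203.9 m.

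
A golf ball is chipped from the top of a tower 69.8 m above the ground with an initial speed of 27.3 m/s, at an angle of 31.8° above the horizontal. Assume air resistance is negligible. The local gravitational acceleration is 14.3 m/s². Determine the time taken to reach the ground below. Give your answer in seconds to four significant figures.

4.288 s

Horizontal component vₓ = 27.30 cos 31.8° = 23.20 m/s; vertical v_y0 = 27.30 sin 31.8° = 14.39 m/s.
Vertical motion (up positive, ground at y = 0): 7.150 t² − (14.39) t − 69.8 = 0, so t = (14.39 + √(14.39² + 2·14.3·69.8)) / 14.3 = (14.39 + 46.94) / 14.3 = 4.288 s.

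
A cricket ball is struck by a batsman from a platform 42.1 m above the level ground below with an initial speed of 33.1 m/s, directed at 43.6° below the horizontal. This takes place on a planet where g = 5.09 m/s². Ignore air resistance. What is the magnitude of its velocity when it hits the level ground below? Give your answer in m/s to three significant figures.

Resolve: vₓ = 33.10 cos 43.6° = 23.97 m/s and v_y0 = −22.83 m/s (downward).
Vertical motion (up positive, ground at y = 0): 2.545 t² − (−22.83) t − 42.1 = 0, so t = (−22.83 + √(22.83² + 2·5.09·42.1)) / 5.09 = (−22.83 + 30.82) / 5.09 = 1.570 s.
Vertical velocity at impact: v_y = v_y0 − g t = −22.83 − 5.09 × 1.570 = −30.82 m/s.
Speed: |v| = √(vₓ² + v_y²) = √(23.97² + 30.82²) = 39.04 m/s.

39.0 m/s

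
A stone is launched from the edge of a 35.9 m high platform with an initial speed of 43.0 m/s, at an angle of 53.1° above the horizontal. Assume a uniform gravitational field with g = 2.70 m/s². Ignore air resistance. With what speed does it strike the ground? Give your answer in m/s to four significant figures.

Components: vₓ = 43.00 cos 53.1° = 25.82 m/s, v_y0 = 43.00 sin 53.1° = 34.39 m/s.
With up positive and y = 0 at the ground: y(t) = 35.9 + (34.39) t − 1.350 t². Setting y = 0 and taking the positive root: t = [34.39 + √(34.39² + 2·2.70·35.9)] / 2.70 = (34.39 + 37.10) / 2.70 = 26.48 s.
Vertical velocity at impact: v_y = v_y0 − g t = 34.39 − 2.70 × 26.48 = −37.10 m/s.
Speed: |v| = √(vₓ² + v_y²) = √(25.82² + 37.10²) = 45.20 m/s.

45.20 m/s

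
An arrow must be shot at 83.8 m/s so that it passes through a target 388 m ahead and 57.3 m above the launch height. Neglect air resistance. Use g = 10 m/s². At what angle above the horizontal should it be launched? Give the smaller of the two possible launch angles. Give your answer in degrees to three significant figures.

Trajectory: y = x tanθ − g x² (1 + tan²θ)/(2v₀²). With x = 388, y = 57.3, v₀ = 83.8, g = 10.0:
107.2 tan²θ − 388 tanθ + (164.5) = 0.
tanθ = [388 ± √(388² − 4 × 107.2 × (164.5))] / (2 × 107.2) = (388 ± 282.9) / 214.4, giving tanθ = 0.4904 or 3.129.
θ = 26.12° or 72.28°; the smaller is 26.12°.

26.1°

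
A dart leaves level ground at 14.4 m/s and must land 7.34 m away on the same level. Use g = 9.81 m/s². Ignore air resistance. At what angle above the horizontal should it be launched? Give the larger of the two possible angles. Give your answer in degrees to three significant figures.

79.8°

R = v₀² sin 2θ / g gives sin 2θ = gR/v₀² = 9.81·7.34/14.4² = 0.3472.
2θ = 20.32° or 180° − 20.32° = 159.7°, so θ = 10.16° or 79.84°.
The larger angle is 79.84°.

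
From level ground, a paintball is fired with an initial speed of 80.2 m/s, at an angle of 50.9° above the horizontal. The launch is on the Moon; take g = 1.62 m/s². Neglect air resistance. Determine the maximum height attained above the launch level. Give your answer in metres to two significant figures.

Resolve: vₓ = 80.20 cos 50.9° = 50.58 m/s and v_y0 = 80.20 sin 50.9° = 62.24 m/s.
At the apex v_y = 0, so H = v_y0²/(2g) = 62.24²/3.240 = 1196 m.

1200 m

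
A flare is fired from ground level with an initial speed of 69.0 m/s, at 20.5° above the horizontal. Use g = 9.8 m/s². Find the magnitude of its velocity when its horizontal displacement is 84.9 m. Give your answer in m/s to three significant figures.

vₓ = 69.00 cos 20.5° = 64.63 m/s; v_y0 = 69.00 sin 20.5° = 24.16 m/s.
x = vₓ t ⇒ t = 84.9/64.63 = 1.314 s.
Vertical velocity there: v_y = v_y0 − g t = 24.16 − 9.80 × 1.314 = 11.29 m/s.
Speed: √(vₓ² + v_y²) = √(64.63² + 11.29²) = 65.61 m/s.

65.6 m/s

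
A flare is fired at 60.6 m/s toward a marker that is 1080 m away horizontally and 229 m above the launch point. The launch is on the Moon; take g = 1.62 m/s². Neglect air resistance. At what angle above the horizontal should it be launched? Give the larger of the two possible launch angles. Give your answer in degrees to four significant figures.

74.82°

Trajectory: y = x tanθ − g x² (1 + tan²θ)/(2v₀²). With x = 1080, y = 229, v₀ = 60.6, g = 1.62:
257.3 tan²θ − 1080 tanθ + (486.3) = 0.
tanθ = [1080 ± √(1080² − 4 × 257.3 × (486.3))] / (2 × 257.3) = (1080 ± 816.1) / 514.5, giving tanθ = 0.5129 or 3.685.
θ = 27.15° or 74.82°; the larger is 74.82°.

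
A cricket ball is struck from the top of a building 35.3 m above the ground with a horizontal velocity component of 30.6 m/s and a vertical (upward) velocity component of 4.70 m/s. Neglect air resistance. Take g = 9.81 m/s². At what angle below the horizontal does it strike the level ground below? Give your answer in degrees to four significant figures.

The projectile lands when y = 35.3 + (4.700) t − ½·9.81·t² = 0. Positive root: t = (4.700 + √(4.700² + 2·9.81·35.3)) / 9.81 = (4.700 + 26.73) / 9.81 = 3.204 s.
At impact: v_y = v_y0 − g t = −26.73 m/s; vₓ = 30.60 m/s.
Angle below horizontal: arctan(|v_y|/vₓ) = arctan(26.73/30.60) = 41.14°.

41.14°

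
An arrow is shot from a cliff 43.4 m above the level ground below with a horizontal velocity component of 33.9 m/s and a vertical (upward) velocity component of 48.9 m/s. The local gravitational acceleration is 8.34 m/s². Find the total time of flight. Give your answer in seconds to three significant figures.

12.6 s

Vertical motion (up positive, ground at y = 0): 4.170 t² − (48.90) t − 43.4 = 0, so t = (48.90 + √(48.90² + 2·8.34·43.4)) / 8.34 = (48.90 + 55.81) / 8.34 = 12.56 s.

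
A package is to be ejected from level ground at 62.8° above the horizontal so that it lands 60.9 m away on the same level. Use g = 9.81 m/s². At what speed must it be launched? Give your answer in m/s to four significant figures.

27.11 m/s

Level-ground range: R = v₀² sin(2θ)/g, so v₀ = √(gR / sin 2θ).
v₀ = √(9.81 × 60.9 / sin 125.6°) = √(597.4 / 0.8131) = √734.75 = 27.11 m/s.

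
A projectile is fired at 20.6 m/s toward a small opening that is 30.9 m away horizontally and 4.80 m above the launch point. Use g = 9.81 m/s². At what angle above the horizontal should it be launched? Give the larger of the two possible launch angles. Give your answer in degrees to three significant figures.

Trajectory: y = x tanθ − g x² (1 + tan²θ)/(2v₀²). With x = 30.9, y = 4.80, v₀ = 20.6, g = 9.81:
11.04 tan²θ − 30.9 tanθ + (15.84) = 0.
tanθ = [30.9 ± √(30.9² − 4 × 11.04 × (15.84))] / (2 × 11.04) = (30.9 ± 15.99) / 22.07, giving tanθ = 0.6754 or 2.124.
θ = 34.04° or 64.79°; the larger is 64.79°.

64.8°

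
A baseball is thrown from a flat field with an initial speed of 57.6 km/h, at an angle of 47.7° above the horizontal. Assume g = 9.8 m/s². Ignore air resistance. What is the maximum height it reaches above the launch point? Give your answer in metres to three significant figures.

7.15 m

Convert: 57.6 km/h = 57.6/3.6 = 16.00 m/s.
Horizontal component vₓ = 16.00 cos 47.7° = 10.77 m/s; vertical v_y0 = 16.00 sin 47.7° = 11.83 m/s.
Peak height H = v_y0² / (2g) = 140.05 / 19.60 = 7.145 m.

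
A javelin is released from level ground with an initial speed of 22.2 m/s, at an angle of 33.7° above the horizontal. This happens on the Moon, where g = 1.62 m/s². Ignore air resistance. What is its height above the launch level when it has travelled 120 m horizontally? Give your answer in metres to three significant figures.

45.8 m

Components: vₓ = 22.20 cos 33.7° = 18.47 m/s, v_y0 = 22.20 sin 33.7° = 12.32 m/s.
At x = 120 m, t = x/vₓ = 120/18.47 = 6.497 s.
Height: y = v_y0 t − ½ g t² = 12.32 × 6.497 − 0.8100 × 6.497² = 80.03 − 34.19 = 45.84 m.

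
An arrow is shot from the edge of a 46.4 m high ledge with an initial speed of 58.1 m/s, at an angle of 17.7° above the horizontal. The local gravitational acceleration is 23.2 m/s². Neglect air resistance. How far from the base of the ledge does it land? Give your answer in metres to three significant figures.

161 m

vₓ = 58.10 cos 17.7° = 55.35 m/s; v_y0 = 58.10 sin 17.7° = 17.66 m/s.
With up positive and y = 0 at the ground: y(t) = 46.4 + (17.66) t − 11.60 t². Setting y = 0 and taking the positive root: t = [17.66 + √(17.66² + 2·23.2·46.4)] / 23.2 = (17.66 + 49.65) / 23.2 = 2.901 s.
Horizontal distance: R = vₓ t = 55.35 × 2.901 = 160.6 m.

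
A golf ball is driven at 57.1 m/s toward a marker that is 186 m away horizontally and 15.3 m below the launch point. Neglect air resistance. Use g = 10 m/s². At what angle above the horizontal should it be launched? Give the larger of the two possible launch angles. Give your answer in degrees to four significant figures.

Trajectory: y = x tanθ − g x² (1 + tan²θ)/(2v₀²). With x = 186, y = −15.3, v₀ = 57.1, g = 10.0:
53.05 tan²θ − 186 tanθ + (37.75) = 0.
tanθ = [186 ± √(186² − 4 × 53.05 × (37.75))] / (2 × 53.05) = (186 ± 163.0) / 106.1, giving tanθ = 0.2163 or 3.289.
θ = 12.21° or 73.09°; the larger is 73.09°.

73.09°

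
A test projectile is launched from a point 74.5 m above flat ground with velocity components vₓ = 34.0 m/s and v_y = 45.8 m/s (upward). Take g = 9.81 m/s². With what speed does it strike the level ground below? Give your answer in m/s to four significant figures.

Vertical motion (up positive, ground at y = 0): 4.905 t² − (45.80) t − 74.5 = 0, so t = (45.80 + √(45.80² + 2·9.81·74.5)) / 9.81 = (45.80 + 59.66) / 9.81 = 10.75 s.
Vertical velocity at impact: v_y = v_y0 − g t = 45.80 − 9.81 × 10.75 = −59.66 m/s.
Speed: |v| = √(vₓ² + v_y²) = √(34.00² + 59.66²) = 68.67 m/s.

68.67 m/s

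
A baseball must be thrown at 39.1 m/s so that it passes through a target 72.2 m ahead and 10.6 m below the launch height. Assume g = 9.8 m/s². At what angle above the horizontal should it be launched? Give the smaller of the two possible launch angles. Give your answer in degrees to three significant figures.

4.93°

Trajectory: y = x tanθ − g x² (1 + tan²θ)/(2v₀²). With x = 72.2, y = −10.6, v₀ = 39.1, g = 9.80:
16.71 tan²θ − 72.2 tanθ + (6.108) = 0.
tanθ = [72.2 ± √(72.2² − 4 × 16.71 × (6.108))] / (2 × 16.71) = (72.2 ± 69.32) / 33.42, giving tanθ = 0.08632 or 4.235.
θ = 4.933° or 76.71°; the smaller is 4.933°.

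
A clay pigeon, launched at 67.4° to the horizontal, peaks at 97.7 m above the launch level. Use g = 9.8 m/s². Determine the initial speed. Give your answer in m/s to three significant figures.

47.4 m/s

At the peak v_y = 0, so v_y0 = √(2gH) = √(2 × 9.80 × 97.7) = 43.76 m/s.
v_y0 = v₀ sin θ ⇒ v₀ = 43.76 / sin 67.4° = 47.40 m/s.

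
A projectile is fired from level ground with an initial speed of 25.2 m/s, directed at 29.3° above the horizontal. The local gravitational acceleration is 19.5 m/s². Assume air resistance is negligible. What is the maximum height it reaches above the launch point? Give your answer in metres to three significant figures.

3.90 m

Horizontal component vₓ = 25.20 cos 29.3° = 21.98 m/s; vertical v_y0 = 25.20 sin 29.3° = 12.33 m/s.
Maximum height: H = v_y0² / (2g) = 12.33² / (2 × 19.5) = 3.900 m.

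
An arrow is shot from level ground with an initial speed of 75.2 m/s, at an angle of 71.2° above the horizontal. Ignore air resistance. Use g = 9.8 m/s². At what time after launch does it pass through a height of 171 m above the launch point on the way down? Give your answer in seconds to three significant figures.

11.5 s

Horizontal component vₓ = 75.20 cos 71.2° = 24.23 m/s; vertical v_y0 = 75.20 sin 71.2° = 71.19 m/s.
Require v_y0 t − ½ g t² = 171, i.e. 4.900 t² − 71.19 t + 171 = 0.
t = [71.19 ± √(71.19² − 2·9.80·171)] / 9.80 = (71.19 ± 41.43) / 9.80, so t = 3.037 s or t = 11.49 s.
The descending-branch root is 11.49 s.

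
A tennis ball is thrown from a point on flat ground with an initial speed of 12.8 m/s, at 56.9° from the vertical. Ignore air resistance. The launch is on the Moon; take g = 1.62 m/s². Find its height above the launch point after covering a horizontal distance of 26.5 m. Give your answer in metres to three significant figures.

Horizontal component vₓ = 12.80 sin 56.9° = 10.72 m/s; vertical v_y0 = 12.80 cos 56.9° = 6.990 m/s.
Time to reach x = 26.5 m: t = x/vₓ = 26.5/10.72 = 2.471 s.
Height: y = v_y0 t − ½ g t² = 6.990 × 2.471 − 0.8100 × 2.471² = 17.28 − 4.947 = 12.33 m.

12.3 m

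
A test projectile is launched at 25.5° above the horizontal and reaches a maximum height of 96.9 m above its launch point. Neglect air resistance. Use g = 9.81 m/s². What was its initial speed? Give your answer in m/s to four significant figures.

At the peak v_y = 0, so v_y0 = √(2gH) = √(2 × 9.81 × 96.9) = 43.60 m/s.
v_y0 = v₀ sin θ ⇒ v₀ = 43.60 / sin 25.5° = 101.3 m/s.

101.3 m/s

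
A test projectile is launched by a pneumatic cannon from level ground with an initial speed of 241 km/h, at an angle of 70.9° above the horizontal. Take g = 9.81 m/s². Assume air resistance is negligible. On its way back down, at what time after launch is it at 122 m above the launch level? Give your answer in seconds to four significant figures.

10.54 s

Convert: 241 km/h = 241/3.6 = 66.94 m/s.
Components: vₓ = 66.94 cos 70.9° = 21.91 m/s, v_y0 = 66.94 sin 70.9° = 63.26 m/s.
Height y(t) = 63.26 t − 4.905 t² = 122 gives 4.905 t² − 63.26 t + 122 = 0.
t = [63.26 ± √(63.26² − 2·9.81·122)] / 9.81 = (63.26 ± 40.10) / 9.81, so t = 2.361 s or t = 10.54 s.
The descending-branch root is 10.54 s.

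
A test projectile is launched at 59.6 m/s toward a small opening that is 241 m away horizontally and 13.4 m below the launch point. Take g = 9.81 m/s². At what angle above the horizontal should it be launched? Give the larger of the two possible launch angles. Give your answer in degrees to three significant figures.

Trajectory: y = x tanθ − g x² (1 + tan²θ)/(2v₀²). With x = 241, y = −13.4, v₀ = 59.6, g = 9.81:
80.20 tan²θ − 241 tanθ + (66.80) = 0.
tanθ = [241 ± √(241² − 4 × 80.20 × (66.80))] / (2 × 80.20) = (241 ± 191.4) / 160.4, giving tanθ = 0.3089 or 2.696.
θ = 17.17° or 69.65°; the larger is 69.65°.

69.6°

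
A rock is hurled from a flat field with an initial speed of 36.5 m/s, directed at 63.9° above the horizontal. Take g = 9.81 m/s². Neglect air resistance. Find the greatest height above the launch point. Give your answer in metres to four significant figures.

54.76 m

Resolve: vₓ = 36.50 cos 63.9° = 16.06 m/s and v_y0 = 36.50 sin 63.9° = 32.78 m/s.
Maximum height: H = v_y0² / (2g) = 32.78² / (2 × 9.81) = 54.76 m.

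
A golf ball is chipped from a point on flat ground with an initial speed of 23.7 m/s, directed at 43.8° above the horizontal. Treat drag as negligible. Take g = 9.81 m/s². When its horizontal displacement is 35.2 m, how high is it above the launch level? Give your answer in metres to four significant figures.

12.99 m

Resolve: vₓ = 23.70 cos 43.8° = 17.11 m/s and v_y0 = 23.70 sin 43.8° = 16.40 m/s.
Time to reach x = 35.2 m: t = x/vₓ = 35.2/17.11 = 2.058 s.
Height: y = v_y0 t − ½ g t² = 16.40 × 2.058 − 4.905 × 2.058² = 33.76 − 20.77 = 12.99 m.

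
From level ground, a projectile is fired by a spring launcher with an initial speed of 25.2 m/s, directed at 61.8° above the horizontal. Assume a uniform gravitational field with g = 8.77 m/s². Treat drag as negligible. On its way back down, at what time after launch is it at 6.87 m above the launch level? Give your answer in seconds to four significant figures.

4.734 s

vₓ = 25.20 cos 61.8° = 11.91 m/s; v_y0 = 25.20 sin 61.8° = 22.21 m/s.
Set y = v_y0 t − ½ g t² = 6.87: 4.385 t² − 22.21 t + 6.87 = 0.
Quadratic formula: t = (22.21 ± √372.73) / 8.77 = (22.21 ± 19.31) / 8.77 → t = 0.3310 s or 4.734 s.
The descending-branch root is 4.734 s.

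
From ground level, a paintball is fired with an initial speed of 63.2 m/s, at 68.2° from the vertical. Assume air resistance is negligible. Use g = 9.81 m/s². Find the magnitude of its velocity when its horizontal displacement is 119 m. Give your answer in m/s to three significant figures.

Resolve: vₓ = 63.20 sin 68.2° = 58.68 m/s and v_y0 = 63.20 cos 68.2° = 23.47 m/s.
Time to reach x = 119 m: t = x/vₓ = 119/58.68 = 2.028 s.
Vertical velocity there: v_y = v_y0 − g t = 23.47 − 9.81 × 2.028 = 3.576 m/s.
Speed: √(vₓ² + v_y²) = √(58.68² + 3.576²) = 58.79 m/s.

58.8 m/s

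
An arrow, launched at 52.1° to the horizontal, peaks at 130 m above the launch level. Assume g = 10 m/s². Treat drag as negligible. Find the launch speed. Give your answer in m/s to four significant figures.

At the peak v_y = 0, so v_y0 = √(2gH) = √(2 × 10.0 × 130) = 50.99 m/s.
v_y0 = v₀ sin θ ⇒ v₀ = 50.99 / sin 52.1° = 64.62 m/s.

64.62 m/s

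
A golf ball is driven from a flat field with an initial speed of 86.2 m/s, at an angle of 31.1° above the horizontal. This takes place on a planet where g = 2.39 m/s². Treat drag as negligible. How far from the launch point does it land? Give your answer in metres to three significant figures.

Components: vₓ = 86.20 cos 31.1° = 73.81 m/s, v_y0 = 86.20 sin 31.1° = 44.53 m/s.
Flight time T = 2 v_y0 / g = 37.26 s.
Range: R = vₓ T = 73.81 × 37.26 = 2750 m.

2750 m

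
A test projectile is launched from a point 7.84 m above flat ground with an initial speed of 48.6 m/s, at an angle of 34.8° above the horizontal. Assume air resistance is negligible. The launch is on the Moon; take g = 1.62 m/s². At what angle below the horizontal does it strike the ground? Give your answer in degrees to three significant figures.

Components: vₓ = 48.60 cos 34.8° = 39.91 m/s, v_y0 = 48.60 sin 34.8° = 27.74 m/s.
Vertical motion (up positive, ground at y = 0): 0.8100 t² − (27.74) t − 7.84 = 0, so t = (27.74 + √(27.74² + 2·1.62·7.84)) / 1.62 = (27.74 + 28.19) / 1.62 = 34.52 s.
At impact: v_y = v_y0 − g t = −28.19 m/s; vₓ = 39.91 m/s.
Angle below horizontal: arctan(|v_y|/vₓ) = arctan(28.19/39.91) = 35.24°.

35.2°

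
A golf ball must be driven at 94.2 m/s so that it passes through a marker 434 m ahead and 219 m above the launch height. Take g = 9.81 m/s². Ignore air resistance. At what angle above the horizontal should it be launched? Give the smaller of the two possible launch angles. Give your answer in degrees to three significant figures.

44.1°

Trajectory: y = x tanθ − g x² (1 + tan²θ)/(2v₀²). With x = 434, y = 219, v₀ = 94.2, g = 9.81:
104.1 tan²θ − 434 tanθ + (323.1) = 0.
tanθ = [434 ± √(434² − 4 × 104.1 × (323.1))] / (2 × 104.1) = (434 ± 231.9) / 208.2, giving tanθ = 0.9704 or 3.198.
θ = 44.14° or 72.64°; the smaller is 44.14°.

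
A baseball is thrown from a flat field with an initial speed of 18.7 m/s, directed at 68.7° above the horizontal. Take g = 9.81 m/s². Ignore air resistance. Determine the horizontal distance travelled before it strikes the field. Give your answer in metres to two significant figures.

24 m

Resolve: vₓ = 18.70 cos 68.7° = 6.793 m/s and v_y0 = 18.70 sin 68.7° = 17.42 m/s.
Flight time T = 2 v_y0 / g = 3.552 s.
Horizontal distance R = vₓ T = 6.793 × 3.552 = 24.13 m.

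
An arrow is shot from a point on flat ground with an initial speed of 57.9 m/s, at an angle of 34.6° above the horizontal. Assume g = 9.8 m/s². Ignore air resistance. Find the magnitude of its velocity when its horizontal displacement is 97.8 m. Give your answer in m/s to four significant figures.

vₓ = 57.90 cos 34.6° = 47.66 m/s; v_y0 = 57.90 sin 34.6° = 32.88 m/s.
Time to reach x = 97.8 m: t = x/vₓ = 97.8/47.66 = 2.052 s.
Vertical velocity there: v_y = v_y0 − g t = 32.88 − 9.80 × 2.052 = 12.77 m/s.
Speed: √(vₓ² + v_y²) = √(47.66² + 12.77²) = 49.34 m/s.

49.34 m/s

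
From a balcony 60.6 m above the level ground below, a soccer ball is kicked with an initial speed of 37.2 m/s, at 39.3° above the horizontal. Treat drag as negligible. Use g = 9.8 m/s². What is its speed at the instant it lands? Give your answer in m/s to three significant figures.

50.7 m/s

Components: vₓ = 37.20 cos 39.3° = 28.79 m/s, v_y0 = 37.20 sin 39.3° = 23.56 m/s.
Vertical motion (up positive, ground at y = 0): 4.900 t² − (23.56) t − 60.6 = 0, so t = (23.56 + √(23.56² + 2·9.80·60.6)) / 9.80 = (23.56 + 41.75) / 9.80 = 6.664 s.
Vertical velocity at impact: v_y = v_y0 − g t = 23.56 − 9.80 × 6.664 = −41.75 m/s.
Speed: |v| = √(vₓ² + v_y²) = √(28.79² + 41.75²) = 50.71 m/s.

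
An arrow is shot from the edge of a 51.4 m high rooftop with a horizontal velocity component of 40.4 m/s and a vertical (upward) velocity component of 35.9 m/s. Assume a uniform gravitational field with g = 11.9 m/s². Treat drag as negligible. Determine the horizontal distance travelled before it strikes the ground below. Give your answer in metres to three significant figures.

The projectile lands when y = 51.4 + (35.90) t − ½·11.9·t² = 0. Positive root: t = (35.90 + √(35.90² + 2·11.9·51.4)) / 11.9 = (35.90 + 50.12) / 11.9 = 7.229 s.
Horizontal distance: R = vₓ t = 40.40 × 7.229 = 292.0 m.

292 m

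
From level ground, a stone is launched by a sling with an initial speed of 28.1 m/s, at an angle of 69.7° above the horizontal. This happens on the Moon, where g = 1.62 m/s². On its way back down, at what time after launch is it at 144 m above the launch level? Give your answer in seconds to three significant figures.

25.6 s

Resolve: vₓ = 28.10 cos 69.7° = 9.749 m/s and v_y0 = 28.10 sin 69.7° = 26.35 m/s.
Height y(t) = 26.35 t − 0.8100 t² = 144 gives 0.8100 t² − 26.35 t + 144 = 0.
Quadratic formula: t = (26.35 ± √228.01) / 1.62 = (26.35 ± 15.10) / 1.62 → t = 6.947 s or 25.59 s.
The descending-branch root is 25.59 s.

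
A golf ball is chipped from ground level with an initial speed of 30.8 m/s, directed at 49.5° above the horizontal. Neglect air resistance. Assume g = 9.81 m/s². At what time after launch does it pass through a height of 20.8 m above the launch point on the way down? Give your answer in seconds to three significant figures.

Resolve: vₓ = 30.80 cos 49.5° = 20.00 m/s and v_y0 = 30.80 sin 49.5° = 23.42 m/s.
Height y(t) = 23.42 t − 4.905 t² = 20.8 gives 4.905 t² − 23.42 t + 20.8 = 0.
Quadratic formula: t = (23.42 ± √140.42) / 9.81 = (23.42 ± 11.85) / 9.81 → t = 1.179 s or 3.595 s.
The descending-branch root is 3.595 s.

3.60 s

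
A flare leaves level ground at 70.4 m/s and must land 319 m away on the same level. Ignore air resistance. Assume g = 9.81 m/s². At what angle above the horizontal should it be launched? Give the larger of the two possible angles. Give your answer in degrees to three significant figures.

Level-ground range R = v₀² sin(2θ)/g ⇒ sin(2θ) = gR/v₀² = 9.81 × 319 / 70.4² = 0.6314.
2θ = 39.15° or 180° − 39.15° = 140.8°, so θ = 19.58° or 70.42°.
The larger angle is 70.42°.

70.4°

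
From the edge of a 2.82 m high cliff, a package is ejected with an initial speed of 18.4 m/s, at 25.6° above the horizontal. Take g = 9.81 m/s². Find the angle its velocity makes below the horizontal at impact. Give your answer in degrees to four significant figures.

33.27°

Horizontal component vₓ = 18.40 cos 25.6° = 16.59 m/s; vertical v_y0 = 18.40 sin 25.6° = 7.950 m/s.
Vertical motion (up positive, ground at y = 0): 4.905 t² − (7.950) t − 2.82 = 0, so t = (7.950 + √(7.950² + 2·9.81·2.82)) / 9.81 = (7.950 + 10.89) / 9.81 = 1.920 s.
At impact: v_y = v_y0 − g t = −10.89 m/s; vₓ = 16.59 m/s.
Angle below horizontal: arctan(|v_y|/vₓ) = arctan(10.89/16.59) = 33.27°.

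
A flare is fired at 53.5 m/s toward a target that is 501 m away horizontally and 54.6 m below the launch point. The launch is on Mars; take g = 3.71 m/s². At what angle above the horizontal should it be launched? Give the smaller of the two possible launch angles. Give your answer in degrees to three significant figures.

Trajectory: y = x tanθ − g x² (1 + tan²θ)/(2v₀²). With x = 501, y = −54.6, v₀ = 53.5, g = 3.71:
162.7 tan²θ − 501 tanθ + (108.1) = 0.
tanθ = [501 ± √(501² − 4 × 162.7 × (108.1))] / (2 × 162.7) = (501 ± 425.1) / 325.3, giving tanθ = 0.2334 or 2.846.
θ = 13.14° or 70.64°; the smaller is 13.14°.

13.1°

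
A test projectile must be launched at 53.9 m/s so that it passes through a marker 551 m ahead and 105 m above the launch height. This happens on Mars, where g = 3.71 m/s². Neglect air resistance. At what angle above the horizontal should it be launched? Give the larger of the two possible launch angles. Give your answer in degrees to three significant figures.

Trajectory: y = x tanθ − g x² (1 + tan²θ)/(2v₀²). With x = 551, y = 105, v₀ = 53.9, g = 3.71:
193.9 tan²θ − 551 tanθ + (298.9) = 0.
tanθ = [551 ± √(551² − 4 × 193.9 × (298.9))] / (2 × 193.9) = (551 ± 268.1) / 387.7, giving tanθ = 0.7297 or 2.113.
θ = 36.12° or 64.67°; the larger is 64.67°.

64.7°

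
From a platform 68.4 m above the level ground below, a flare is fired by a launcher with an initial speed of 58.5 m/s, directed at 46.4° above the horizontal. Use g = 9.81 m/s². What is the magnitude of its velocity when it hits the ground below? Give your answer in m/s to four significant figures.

vₓ = 58.50 cos 46.4° = 40.34 m/s; v_y0 = 58.50 sin 46.4° = 42.36 m/s.
With up positive and y = 0 at the ground: y(t) = 68.4 + (42.36) t − 4.905 t². Setting y = 0 and taking the positive root: t = [42.36 + √(42.36² + 2·9.81·68.4)] / 9.81 = (42.36 + 56.01) / 9.81 = 10.03 s.
Vertical velocity at impact: v_y = v_y0 − g t = 42.36 − 9.81 × 10.03 = −56.01 m/s.
Speed: |v| = √(vₓ² + v_y²) = √(40.34² + 56.01²) = 69.02 m/s.

69.02 m/s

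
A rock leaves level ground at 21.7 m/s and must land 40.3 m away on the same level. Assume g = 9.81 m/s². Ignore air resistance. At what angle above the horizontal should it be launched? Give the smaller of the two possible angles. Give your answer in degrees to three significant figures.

28.5°

From R = (v₀²/g) sin 2θ: sin 2θ = 9.81 × 40.3 / 470.89 = 0.8396.
2θ = 57.09° or 180° − 57.09° = 122.9°, so θ = 28.55° or 61.45°.
The smaller angle is 28.55°.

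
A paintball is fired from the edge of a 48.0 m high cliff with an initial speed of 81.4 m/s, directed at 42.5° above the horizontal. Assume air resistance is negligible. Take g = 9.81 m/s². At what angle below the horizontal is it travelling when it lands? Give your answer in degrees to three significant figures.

Components: vₓ = 81.40 cos 42.5° = 60.01 m/s, v_y0 = 81.40 sin 42.5° = 54.99 m/s.
The projectile lands when y = 48.0 + (54.99) t − ½·9.81·t² = 0. Positive root: t = (54.99 + √(54.99² + 2·9.81·48.0)) / 9.81 = (54.99 + 62.98) / 9.81 = 12.03 s.
At impact: v_y = v_y0 − g t = −62.98 m/s; vₓ = 60.01 m/s.
Angle below horizontal: arctan(|v_y|/vₓ) = arctan(62.98/60.01) = 46.38°.

46.4°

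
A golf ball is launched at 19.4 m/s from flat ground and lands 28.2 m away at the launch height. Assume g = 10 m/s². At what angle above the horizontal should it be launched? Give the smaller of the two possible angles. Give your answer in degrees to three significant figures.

24.3°

R = v₀² sin 2θ / g gives sin 2θ = gR/v₀² = 10.0·28.2/19.4² = 0.7493.
2θ = 48.53° or 180° − 48.53° = 131.5°, so θ = 24.26° or 65.74°.
The smaller angle is 24.26°.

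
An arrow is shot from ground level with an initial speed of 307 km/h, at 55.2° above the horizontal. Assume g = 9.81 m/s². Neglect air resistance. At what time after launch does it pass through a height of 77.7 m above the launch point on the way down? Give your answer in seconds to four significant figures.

13.06 s

Convert: 307 km/h = 307/3.6 = 85.28 m/s.
Components: vₓ = 85.28 cos 55.2° = 48.67 m/s, v_y0 = 85.28 sin 55.2° = 70.03 m/s.
Height y(t) = 70.03 t − 4.905 t² = 77.7 gives 4.905 t² − 70.03 t + 77.7 = 0.
t = [70.03 ± √(70.03² − 2·9.81·77.7)] / 9.81 = (70.03 ± 58.13) / 9.81, so t = 1.213 s or t = 13.06 s.
The descending-branch root is 13.06 s.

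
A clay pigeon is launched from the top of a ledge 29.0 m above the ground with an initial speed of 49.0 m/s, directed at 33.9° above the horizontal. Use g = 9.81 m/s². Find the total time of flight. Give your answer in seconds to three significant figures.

6.48 s

Components: vₓ = 49.00 cos 33.9° = 40.67 m/s, v_y0 = 49.00 sin 33.9° = 27.33 m/s.
Vertical motion (up positive, ground at y = 0): 4.905 t² − (27.33) t − 29.0 = 0, so t = (27.33 + √(27.33² + 2·9.81·29.0)) / 9.81 = (27.33 + 36.28) / 9.81 = 6.484 s.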